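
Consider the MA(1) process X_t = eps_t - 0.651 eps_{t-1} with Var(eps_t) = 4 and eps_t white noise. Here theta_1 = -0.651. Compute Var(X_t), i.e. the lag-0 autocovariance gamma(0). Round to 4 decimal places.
\gamma(0) = 5.6952

For an MA(q) process X_t = eps_t + sum_i theta_i eps_{t-i} with
Var(eps_t) = sigma^2, the variance is
  gamma(0) = sigma^2 * (1 + sum_i theta_i^2).
  sum_i theta_i^2 = (-0.651)^2 = 0.423801.
  gamma(0) = 4 * (1 + 0.423801) = 4 * 1.423801 = 5.695204, which rounds to 5.6952.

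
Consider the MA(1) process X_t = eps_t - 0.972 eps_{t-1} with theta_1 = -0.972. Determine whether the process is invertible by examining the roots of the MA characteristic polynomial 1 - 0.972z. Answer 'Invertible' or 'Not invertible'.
\text{Invertible}

The MA(q) characteristic polynomial is P(z) = 1 - 0.972z.
Invertibility requires all roots to lie outside the unit circle, i.e. |z| > 1 for every root.
This is linear in z: 1 + (-0.972) z = 0  =>  z = -1/(-0.972) = 1.028807,  |z| = 1.028807.
Moduli of all roots: 1.0288.
All moduli strictly greater than 1? Yes.
Verdict: Invertible.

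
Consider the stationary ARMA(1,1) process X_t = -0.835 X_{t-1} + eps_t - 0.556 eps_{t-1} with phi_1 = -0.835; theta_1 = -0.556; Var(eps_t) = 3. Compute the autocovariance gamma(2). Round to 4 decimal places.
\gamma(2) = 16.8513

Multiply the model equation by X_{t-k} and take expectations. With theta_0 = psi_0 = 1 and psi_j the MA(infinity) weights, this gives
  gamma(k) - sum_i phi_i gamma(k-i) = c_k,
  c_k = sigma^2 * sum_{j=k..q} theta_j psi_{j-k}   (c_k = 0 for k > q),
using gamma(-m) = gamma(m).
psi-weights needed (psi_j = theta_j + sum_i phi_i psi_{j-i}):
  psi_1 = theta_1 + phi_1 = -0.556 + (-0.835) = -1.391
Right-hand sides:
  c_0 = sigma^2 (1 + theta_1 psi_1) = 3 * (1 + (-0.556)(-1.391)) = 3 * 1.773396 = 5.320188
  c_1 = sigma^2 theta_1 = 3 * (-0.556) = -1.668
  c_2 = 0
Equations for k = 0 and k = 1 (AR order 1):
  gamma(0) = phi_1 gamma(1) + c_0
  gamma(1) = phi_1 gamma(0) + c_1
Substituting the second into the first: gamma(0) (1 - phi_1^2) = c_0 + phi_1 c_1, so
  gamma(0) = (c_0 + phi_1 c_1) / (1 - phi_1^2) = (5.320188 + (-0.835)(-1.668)) / (1 - (-0.835)^2) = 6.712968 / 0.302775 = 22.171474.
  gamma(1) = phi_1 gamma(0) + c_1 = (-0.835)(22.171474) + (-1.668) = -20.181181.
For k = 2 (> q): gamma(2) = phi_1 gamma(1) = (-0.835)(-20.181181) = 16.851286.
Therefore gamma(2) = 16.8513 (to 4 decimal places).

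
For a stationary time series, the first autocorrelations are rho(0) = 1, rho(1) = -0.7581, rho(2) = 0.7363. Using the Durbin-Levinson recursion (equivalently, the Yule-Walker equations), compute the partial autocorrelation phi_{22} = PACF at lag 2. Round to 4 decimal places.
\phi_{22} = 0.3799

The PACF at lag k is phi_{kk}, the last component of the solution
to the Yule-Walker system G_k phi = r_k where
  (G_k)_{ij} = rho(|i - j|), (r_k)_i = rho(i), i,j = 1..k.
Equivalently, Durbin-Levinson gives phi_{kk} iteratively:
  phi_{11} = rho(1)
  phi_{kk} = [rho(k) - sum_{j=1..k-1} phi_{k-1,j} rho(k-j)]
            / [1 - sum_{j=1..k-1} phi_{k-1,j} rho(j)],
  phi_{k,j} = phi_{k-1,j} - phi_{kk} phi_{k-1,k-j},  j = 1..k-1.
Step k = 1:
  phi_11 = rho(1) = -0.7581.
Step k = 2:
  phi_22 = [rho(2) - phi_11 rho(1)] / [1 - phi_11 rho(1)] = [0.7363 - (-0.7581)(-0.7581)] / [1 - (-0.7581)(-0.7581)]
         = 0.16158439 / 0.42528439 = 0.3799.
Therefore phi_{22} = 0.3799.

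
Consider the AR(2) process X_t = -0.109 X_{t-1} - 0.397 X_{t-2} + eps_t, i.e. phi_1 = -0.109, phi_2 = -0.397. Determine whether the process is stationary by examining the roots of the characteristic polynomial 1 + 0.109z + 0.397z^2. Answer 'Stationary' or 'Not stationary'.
\text{Stationary}

The AR(p) characteristic polynomial is P(z) = 1 + 0.109z + 0.397z^2.
Stationarity requires all roots to lie outside the unit circle, i.e. |z| > 1 for every root.
Set 1 + (0.109) z + (0.397) z^2 = 0, i.e. a z^2 + b z + c = 0 with a = 0.397, b = 0.109, c = 1.
Discriminant D = b^2 - 4ac = (0.109)^2 - 4*(0.397)*1 = 0.011881 - (1.588) = -1.576119.
D < 0, so the roots are the complex-conjugate pair z = (-b +/- i sqrt(-D)) / (2a) = -0.1373 +/- 1.5812i.
For a conjugate pair |z|^2 = z * conj(z) = (product of roots) = c/a = 1/(0.397) = 2.518892, so |z| = sqrt(2.518892) = 1.5871 for both roots.
Moduli of all roots: 1.5871, 1.5871.
All moduli strictly greater than 1? Yes.
Verdict: Stationary.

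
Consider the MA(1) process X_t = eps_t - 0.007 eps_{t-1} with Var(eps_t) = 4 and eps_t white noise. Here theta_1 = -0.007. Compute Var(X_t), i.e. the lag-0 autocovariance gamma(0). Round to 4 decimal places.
\gamma(0) = 4.0002

For an MA(q) process X_t = eps_t + sum_i theta_i eps_{t-i} with
Var(eps_t) = sigma^2, the variance is
  gamma(0) = sigma^2 * (1 + sum_i theta_i^2).
  sum_i theta_i^2 = (-0.007)^2 = 0.000049.
  gamma(0) = 4 * (1 + 0.000049) = 4 * 1.000049 = 4.000196, which rounds to 4.0002.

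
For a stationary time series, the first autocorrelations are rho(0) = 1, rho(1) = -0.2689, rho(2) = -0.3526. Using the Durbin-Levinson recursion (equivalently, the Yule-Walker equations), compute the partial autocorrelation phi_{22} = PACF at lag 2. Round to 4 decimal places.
\phi_{22} = -0.4580

The PACF at lag k is phi_{kk}, the last component of the solution
to the Yule-Walker system G_k phi = r_k where
  (G_k)_{ij} = rho(|i - j|), (r_k)_i = rho(i), i,j = 1..k.
Equivalently, Durbin-Levinson gives phi_{kk} iteratively:
  phi_{11} = rho(1)
  phi_{kk} = [rho(k) - sum_{j=1..k-1} phi_{k-1,j} rho(k-j)]
            / [1 - sum_{j=1..k-1} phi_{k-1,j} rho(j)],
  phi_{k,j} = phi_{k-1,j} - phi_{kk} phi_{k-1,k-j},  j = 1..k-1.
Step k = 1:
  phi_11 = rho(1) = -0.2689.
Step k = 2:
  phi_22 = [rho(2) - phi_11 rho(1)] / [1 - phi_11 rho(1)] = [-0.3526 - (-0.2689)(-0.2689)] / [1 - (-0.2689)(-0.2689)]
         = -0.42490721 / 0.92769279 = -0.458.
Therefore phi_{22} = -0.4580.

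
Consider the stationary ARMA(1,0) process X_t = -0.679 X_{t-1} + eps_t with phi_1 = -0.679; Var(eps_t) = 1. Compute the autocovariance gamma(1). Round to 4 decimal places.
\gamma(1) = -1.2598

Multiply the model equation by X_{t-k} and take expectations. With theta_0 = psi_0 = 1 and psi_j the MA(infinity) weights, this gives
  gamma(k) - sum_i phi_i gamma(k-i) = c_k,
  c_k = sigma^2 * sum_{j=k..q} theta_j psi_{j-k}   (c_k = 0 for k > q),
using gamma(-m) = gamma(m).
Pure AR (q = 0): c_0 = sigma^2 = 1, c_k = 0 for k >= 1.
Equations for k = 0 and k = 1 (AR order 1):
  gamma(0) = phi_1 gamma(1) + c_0
  gamma(1) = phi_1 gamma(0) + c_1
Substituting the second into the first: gamma(0) (1 - phi_1^2) = c_0 + phi_1 c_1, so
  gamma(0) = c_0 / (1 - phi_1^2) = 1 / (1 - (-0.679)^2) = 1 / 0.538959 = 1.855429.
  gamma(1) = phi_1 gamma(0) = (-0.679)(1.855429) = -1.259836.
Therefore gamma(1) = -1.2598 (to 4 decimal places).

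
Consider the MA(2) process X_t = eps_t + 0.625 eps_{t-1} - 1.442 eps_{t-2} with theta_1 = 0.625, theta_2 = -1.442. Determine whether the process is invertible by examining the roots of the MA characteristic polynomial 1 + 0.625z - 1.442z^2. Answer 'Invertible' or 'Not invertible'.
\text{Not invertible}

The MA(q) characteristic polynomial is P(z) = 1 + 0.625z - 1.442z^2.
Invertibility requires all roots to lie outside the unit circle, i.e. |z| > 1 for every root.
Set 1 + (0.625) z + (-1.442) z^2 = 0, i.e. a z^2 + b z + c = 0 with a = -1.442, b = 0.625, c = 1.
Discriminant D = b^2 - 4ac = (0.625)^2 - 4*(-1.442)*1 = 0.390625 - (-5.768) = 6.158625.
D >= 0, so the roots are real: z = (-b +/- sqrt(D)) / (2a) = (-0.625 +/- 2.481658) / (-2.884).
  z_1 = (-0.625 + 2.481658) / (-2.884) = -0.6438,   |z_1| = 0.6438.
  z_2 = (-0.625 - 2.481658) / (-2.884) = 1.0772,   |z_2| = 1.0772.
Moduli of all roots: 0.6438, 1.0772.
All moduli strictly greater than 1? No.
Verdict: Not invertible.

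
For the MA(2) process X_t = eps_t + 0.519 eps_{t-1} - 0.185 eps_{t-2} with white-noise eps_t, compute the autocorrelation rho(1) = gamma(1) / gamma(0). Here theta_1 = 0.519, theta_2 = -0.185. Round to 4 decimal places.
\rho(1) = 0.3245

For an MA(q) process with theta_0 = 1, the autocovariance is
  gamma(k) = sigma^2 * sum_{i=0..q-k} theta_i * theta_{i+k},
and rho(k) = gamma(k) / gamma(0). Sigma^2 cancels.
  numerator   = (1)*(0.519) + (0.519)*(-0.185) = 0.422985.
  denominator = (1)^2 + (0.519)^2 + (-0.185)^2 = 1.303586.
  rho(1) = 0.422985 / 1.303586 = 0.3245.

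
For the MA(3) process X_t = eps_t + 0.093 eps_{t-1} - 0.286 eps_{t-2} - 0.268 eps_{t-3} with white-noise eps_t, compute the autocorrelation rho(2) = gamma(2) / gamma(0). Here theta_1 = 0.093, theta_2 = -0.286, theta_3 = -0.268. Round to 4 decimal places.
\rho(2) = -0.2675

For an MA(q) process with theta_0 = 1, the autocovariance is
  gamma(k) = sigma^2 * sum_{i=0..q-k} theta_i * theta_{i+k},
and rho(k) = gamma(k) / gamma(0). Sigma^2 cancels.
  numerator   = (1)*(-0.286) + (0.093)*(-0.268) = -0.310924.
  denominator = (1)^2 + (0.093)^2 + (-0.286)^2 + (-0.268)^2 = 1.162269.
  rho(2) = -0.310924 / 1.162269 = -0.2675.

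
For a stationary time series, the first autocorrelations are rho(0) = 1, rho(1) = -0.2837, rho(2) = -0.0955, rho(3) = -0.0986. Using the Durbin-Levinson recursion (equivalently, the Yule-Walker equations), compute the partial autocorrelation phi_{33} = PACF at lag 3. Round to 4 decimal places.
\phi_{33} = -0.2090

The PACF at lag k is phi_{kk}, the last component of the solution
to the Yule-Walker system G_k phi = r_k where
  (G_k)_{ij} = rho(|i - j|), (r_k)_i = rho(i), i,j = 1..k.
Equivalently, Durbin-Levinson gives phi_{kk} iteratively:
  phi_{11} = rho(1)
  phi_{kk} = [rho(k) - sum_{j=1..k-1} phi_{k-1,j} rho(k-j)]
            / [1 - sum_{j=1..k-1} phi_{k-1,j} rho(j)],
  phi_{k,j} = phi_{k-1,j} - phi_{kk} phi_{k-1,k-j},  j = 1..k-1.
Step k = 1:
  phi_11 = rho(1) = -0.2837.
Step k = 2:
  phi_22 = [rho(2) - phi_11 rho(1)] / [1 - phi_11 rho(1)] = [-0.0955 - (-0.2837)(-0.2837)] / [1 - (-0.2837)(-0.2837)]
         = -0.17598569 / 0.91951431 = -0.19139.
  Update: phi_21 = phi_11 - phi_22 phi_11 = -0.2837 - (-0.19139)(-0.2837) = -0.337997.
Step k = 3:
  phi_33 = [rho(3) - phi_21 rho(2) - phi_22 rho(1)] / [1 - phi_21 rho(1) - phi_22 rho(2)]
    numerator   = -0.0986 - (-0.337997)(-0.0955) - (-0.19139)(-0.2837) = -0.18517604
    denominator = 1 - (-0.337997)(-0.2837) - (-0.19139)(-0.0955) = 0.88583244
  phi_33 = -0.18517604 / 0.88583244 = -0.209.
Therefore phi_{33} = -0.2090.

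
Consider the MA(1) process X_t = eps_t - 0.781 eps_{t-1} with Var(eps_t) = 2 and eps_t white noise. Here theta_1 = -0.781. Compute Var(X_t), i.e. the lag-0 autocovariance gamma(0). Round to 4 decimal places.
\gamma(0) = 3.2199

For an MA(q) process X_t = eps_t + sum_i theta_i eps_{t-i} with
Var(eps_t) = sigma^2, the variance is
  gamma(0) = sigma^2 * (1 + sum_i theta_i^2).
  sum_i theta_i^2 = (-0.781)^2 = 0.609961.
  gamma(0) = 2 * (1 + 0.609961) = 2 * 1.609961 = 3.219922, which rounds to 3.2199.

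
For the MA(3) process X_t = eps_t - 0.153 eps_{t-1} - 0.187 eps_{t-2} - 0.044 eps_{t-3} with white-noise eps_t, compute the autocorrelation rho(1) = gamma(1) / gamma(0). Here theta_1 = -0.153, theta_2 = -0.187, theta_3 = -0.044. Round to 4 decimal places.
\rho(1) = -0.1096

For an MA(q) process with theta_0 = 1, the autocovariance is
  gamma(k) = sigma^2 * sum_{i=0..q-k} theta_i * theta_{i+k},
and rho(k) = gamma(k) / gamma(0). Sigma^2 cancels.
  numerator   = (1)*(-0.153) + (-0.153)*(-0.187) + (-0.187)*(-0.044) = -0.116161.
  denominator = (1)^2 + (-0.153)^2 + (-0.187)^2 + (-0.044)^2 = 1.060314.
  rho(1) = -0.116161 / 1.060314 = -0.1096.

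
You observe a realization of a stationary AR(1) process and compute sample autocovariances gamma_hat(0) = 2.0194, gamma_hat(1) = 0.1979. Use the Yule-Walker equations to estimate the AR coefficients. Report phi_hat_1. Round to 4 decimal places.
\hat\phi_{1} = 0.0980

The Yule-Walker equations for an AR(p) process read, in matrix form,
  Gamma_p phi = r_p,   with   (Gamma_p)_{ij} = gamma(|i - j|),
                       (r_p)_i = gamma(i),   i,j = 1..p.
Substitute the sample gammas (Toeplitz matrix and right-hand side of size 1):
  Gamma_p = [[2.0194]]
  r_p     = [0.1979]
With p = 1 this is the single equation gamma(0) phi_1 = gamma(1):
  phi_hat_1 = gamma(1) / gamma(0) = 0.1979 / 2.0194 = 0.0980.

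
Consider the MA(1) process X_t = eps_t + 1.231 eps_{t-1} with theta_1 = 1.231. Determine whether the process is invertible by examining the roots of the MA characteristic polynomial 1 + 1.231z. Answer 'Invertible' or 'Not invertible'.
\text{Not invertible}

The MA(q) characteristic polynomial is P(z) = 1 + 1.231z.
Invertibility requires all roots to lie outside the unit circle, i.e. |z| > 1 for every root.
This is linear in z: 1 + (1.231) z = 0  =>  z = -1/(1.231) = -0.812348,  |z| = 0.812348.
Moduli of all roots: 0.8123.
All moduli strictly greater than 1? No.
Verdict: Not invertible.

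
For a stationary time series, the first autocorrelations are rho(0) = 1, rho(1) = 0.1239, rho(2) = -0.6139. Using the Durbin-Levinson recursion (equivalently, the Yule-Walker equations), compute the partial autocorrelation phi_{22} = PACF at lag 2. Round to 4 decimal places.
\phi_{22} = -0.6391

The PACF at lag k is phi_{kk}, the last component of the solution
to the Yule-Walker system G_k phi = r_k where
  (G_k)_{ij} = rho(|i - j|), (r_k)_i = rho(i), i,j = 1..k.
Equivalently, Durbin-Levinson gives phi_{kk} iteratively:
  phi_{11} = rho(1)
  phi_{kk} = [rho(k) - sum_{j=1..k-1} phi_{k-1,j} rho(k-j)]
            / [1 - sum_{j=1..k-1} phi_{k-1,j} rho(j)],
  phi_{k,j} = phi_{k-1,j} - phi_{kk} phi_{k-1,k-j},  j = 1..k-1.
Step k = 1:
  phi_11 = rho(1) = 0.1239.
Step k = 2:
  phi_22 = [rho(2) - phi_11 rho(1)] / [1 - phi_11 rho(1)] = [-0.6139 - (0.1239)(0.1239)] / [1 - (0.1239)(0.1239)]
         = -0.62925121 / 0.98464879 = -0.6391.
Therefore phi_{22} = -0.6391.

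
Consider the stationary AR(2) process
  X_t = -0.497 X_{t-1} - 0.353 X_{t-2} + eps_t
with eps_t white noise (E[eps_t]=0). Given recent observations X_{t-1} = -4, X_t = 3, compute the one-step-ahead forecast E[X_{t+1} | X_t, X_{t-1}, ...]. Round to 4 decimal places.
E[X_{t+1} \mid \mathcal F_t] = -0.0790

For an AR(p) model X_t = c + sum_i phi_i X_{t-i} + eps_t, the
one-step-ahead conditional mean is
  E[X_{t+1} | X_t, ...] = c + sum_i phi_i X_{t+1-i}.
Substitute known values:
  E[X_{t+1} | ...] = (-0.497) * (3) + (-0.353) * (-4)
                   = -0.0790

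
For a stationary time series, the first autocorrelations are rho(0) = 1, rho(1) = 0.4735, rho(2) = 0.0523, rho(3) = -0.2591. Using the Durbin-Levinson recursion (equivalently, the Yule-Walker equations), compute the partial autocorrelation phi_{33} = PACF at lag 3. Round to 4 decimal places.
\phi_{33} = -0.2500

The PACF at lag k is phi_{kk}, the last component of the solution
to the Yule-Walker system G_k phi = r_k where
  (G_k)_{ij} = rho(|i - j|), (r_k)_i = rho(i), i,j = 1..k.
Equivalently, Durbin-Levinson gives phi_{kk} iteratively:
  phi_{11} = rho(1)
  phi_{kk} = [rho(k) - sum_{j=1..k-1} phi_{k-1,j} rho(k-j)]
            / [1 - sum_{j=1..k-1} phi_{k-1,j} rho(j)],
  phi_{k,j} = phi_{k-1,j} - phi_{kk} phi_{k-1,k-j},  j = 1..k-1.
Step k = 1:
  phi_11 = rho(1) = 0.4735.
Step k = 2:
  phi_22 = [rho(2) - phi_11 rho(1)] / [1 - phi_11 rho(1)] = [0.0523 - (0.4735)(0.4735)] / [1 - (0.4735)(0.4735)]
         = -0.17190225 / 0.77579775 = -0.221581.
  Update: phi_21 = phi_11 - phi_22 phi_11 = 0.4735 - (-0.221581)(0.4735) = 0.578419.
Step k = 3:
  phi_33 = [rho(3) - phi_21 rho(2) - phi_22 rho(1)] / [1 - phi_21 rho(1) - phi_22 rho(2)]
    numerator   = -0.2591 - (0.578419)(0.0523) - (-0.221581)(0.4735) = -0.18443257
    denominator = 1 - (0.578419)(0.4735) - (-0.221581)(0.0523) = 0.73770743
  phi_33 = -0.18443257 / 0.73770743 = -0.25.
Therefore phi_{33} = -0.2500.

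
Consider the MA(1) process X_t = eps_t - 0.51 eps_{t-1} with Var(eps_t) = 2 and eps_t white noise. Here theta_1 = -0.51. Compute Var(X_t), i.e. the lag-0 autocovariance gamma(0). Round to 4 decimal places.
\gamma(0) = 2.5202

For an MA(q) process X_t = eps_t + sum_i theta_i eps_{t-i} with
Var(eps_t) = sigma^2, the variance is
  gamma(0) = sigma^2 * (1 + sum_i theta_i^2).
  sum_i theta_i^2 = (-0.51)^2 = 0.2601.
  gamma(0) = 2 * (1 + 0.2601) = 2 * 1.2601 = 2.5202.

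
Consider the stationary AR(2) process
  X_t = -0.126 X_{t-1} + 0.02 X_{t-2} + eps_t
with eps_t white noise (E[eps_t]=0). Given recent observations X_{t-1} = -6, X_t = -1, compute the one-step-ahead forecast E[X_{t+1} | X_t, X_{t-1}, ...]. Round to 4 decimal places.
E[X_{t+1} \mid \mathcal F_t] = 0.0060

For an AR(p) model X_t = c + sum_i phi_i X_{t-i} + eps_t, the
one-step-ahead conditional mean is
  E[X_{t+1} | X_t, ...] = c + sum_i phi_i X_{t+1-i}.
Substitute known values:
  E[X_{t+1} | ...] = (-0.126) * (-1) + (0.02) * (-6)
                   = 0.0060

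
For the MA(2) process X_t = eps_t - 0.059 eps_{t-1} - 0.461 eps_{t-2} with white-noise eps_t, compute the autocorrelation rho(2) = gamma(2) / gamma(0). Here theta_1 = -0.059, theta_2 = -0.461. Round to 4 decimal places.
\rho(2) = -0.3791

For an MA(q) process with theta_0 = 1, the autocovariance is
  gamma(k) = sigma^2 * sum_{i=0..q-k} theta_i * theta_{i+k},
and rho(k) = gamma(k) / gamma(0). Sigma^2 cancels.
  numerator   = (1)*(-0.461) = -0.461.
  denominator = (1)^2 + (-0.059)^2 + (-0.461)^2 = 1.216002.
  rho(2) = -0.461 / 1.216002 = -0.3791.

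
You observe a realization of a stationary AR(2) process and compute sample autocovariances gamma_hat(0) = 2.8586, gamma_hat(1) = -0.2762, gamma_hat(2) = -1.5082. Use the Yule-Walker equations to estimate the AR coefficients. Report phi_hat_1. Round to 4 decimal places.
\hat\phi_{1} = -0.1490

The Yule-Walker equations for an AR(p) process read, in matrix form,
  Gamma_p phi = r_p,   with   (Gamma_p)_{ij} = gamma(|i - j|),
                       (r_p)_i = gamma(i),   i,j = 1..p.
Substitute the sample gammas (Toeplitz matrix and right-hand side of size 2):
  Gamma_p = [[2.8586, -0.2762], [-0.2762, 2.8586]]
  r_p     = [-0.2762, -1.5082]
Written out:
  2.8586 phi_1 - 0.2762 phi_2 = -0.2762
  -0.2762 phi_1 + 2.8586 phi_2 = -1.5082
Solve by Cramer's rule:
  det = gamma(0)^2 - gamma(1)^2 = (2.8586)^2 - (-0.2762)^2 = 8.17159396 - 0.07628644 = 8.09530752
  phi_hat_1 = [gamma(1) gamma(0) - gamma(1) gamma(2)] / det = [(-0.2762)(2.8586) - (-0.2762)(-1.5082)] / 8.09530752 = -1.20611016 / 8.09530752 = -0.149
  phi_hat_2 = [gamma(0) gamma(2) - gamma(1)^2] / det = [(2.8586)(-1.5082) - (-0.2762)^2] / 8.09530752 = -4.38762696 / 8.09530752 = -0.542
So phi_hat = [-0.1490, -0.5420].
Therefore phi_hat_1 = -0.1490.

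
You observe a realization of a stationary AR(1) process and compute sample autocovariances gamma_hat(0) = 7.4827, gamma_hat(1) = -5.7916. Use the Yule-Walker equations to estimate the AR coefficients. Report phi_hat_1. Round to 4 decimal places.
\hat\phi_{1} = -0.7740

The Yule-Walker equations for an AR(p) process read, in matrix form,
  Gamma_p phi = r_p,   with   (Gamma_p)_{ij} = gamma(|i - j|),
                       (r_p)_i = gamma(i),   i,j = 1..p.
Substitute the sample gammas (Toeplitz matrix and right-hand side of size 1):
  Gamma_p = [[7.4827]]
  r_p     = [-5.7916]
With p = 1 this is the single equation gamma(0) phi_1 = gamma(1):
  phi_hat_1 = gamma(1) / gamma(0) = -5.7916 / 7.4827 = -0.7740.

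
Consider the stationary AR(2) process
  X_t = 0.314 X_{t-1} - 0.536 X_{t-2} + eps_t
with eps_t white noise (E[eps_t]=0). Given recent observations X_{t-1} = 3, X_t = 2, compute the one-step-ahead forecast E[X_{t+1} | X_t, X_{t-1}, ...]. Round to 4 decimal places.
E[X_{t+1} \mid \mathcal F_t] = -0.9800

For an AR(p) model X_t = c + sum_i phi_i X_{t-i} + eps_t, the
one-step-ahead conditional mean is
  E[X_{t+1} | X_t, ...] = c + sum_i phi_i X_{t+1-i}.
Substitute known values:
  E[X_{t+1} | ...] = (0.314) * (2) + (-0.536) * (3)
                   = -0.9800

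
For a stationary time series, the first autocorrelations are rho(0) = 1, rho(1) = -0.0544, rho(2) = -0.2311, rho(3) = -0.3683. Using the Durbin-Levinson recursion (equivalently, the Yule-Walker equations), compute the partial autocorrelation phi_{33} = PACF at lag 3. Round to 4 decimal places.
\phi_{33} = -0.4210

The PACF at lag k is phi_{kk}, the last component of the solution
to the Yule-Walker system G_k phi = r_k where
  (G_k)_{ij} = rho(|i - j|), (r_k)_i = rho(i), i,j = 1..k.
Equivalently, Durbin-Levinson gives phi_{kk} iteratively:
  phi_{11} = rho(1)
  phi_{kk} = [rho(k) - sum_{j=1..k-1} phi_{k-1,j} rho(k-j)]
            / [1 - sum_{j=1..k-1} phi_{k-1,j} rho(j)],
  phi_{k,j} = phi_{k-1,j} - phi_{kk} phi_{k-1,k-j},  j = 1..k-1.
Step k = 1:
  phi_11 = rho(1) = -0.0544.
Step k = 2:
  phi_22 = [rho(2) - phi_11 rho(1)] / [1 - phi_11 rho(1)] = [-0.2311 - (-0.0544)(-0.0544)] / [1 - (-0.0544)(-0.0544)]
         = -0.23405936 / 0.99704064 = -0.234754.
  Update: phi_21 = phi_11 - phi_22 phi_11 = -0.0544 - (-0.234754)(-0.0544) = -0.067171.
Step k = 3:
  phi_33 = [rho(3) - phi_21 rho(2) - phi_22 rho(1)] / [1 - phi_21 rho(1) - phi_22 rho(2)]
    numerator   = -0.3683 - (-0.067171)(-0.2311) - (-0.234754)(-0.0544) = -0.39659375
    denominator = 1 - (-0.067171)(-0.0544) - (-0.234754)(-0.2311) = 0.94209425
  phi_33 = -0.39659375 / 0.94209425 = -0.421.
Therefore phi_{33} = -0.4210.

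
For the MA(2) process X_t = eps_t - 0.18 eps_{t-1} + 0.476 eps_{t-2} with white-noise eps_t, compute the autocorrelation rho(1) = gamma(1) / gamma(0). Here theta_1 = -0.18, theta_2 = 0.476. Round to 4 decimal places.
\rho(1) = -0.2110

For an MA(q) process with theta_0 = 1, the autocovariance is
  gamma(k) = sigma^2 * sum_{i=0..q-k} theta_i * theta_{i+k},
and rho(k) = gamma(k) / gamma(0). Sigma^2 cancels.
  numerator   = (1)*(-0.18) + (-0.18)*(0.476) = -0.26568.
  denominator = (1)^2 + (-0.18)^2 + (0.476)^2 = 1.258976.
  rho(1) = -0.26568 / 1.258976 = -0.2110.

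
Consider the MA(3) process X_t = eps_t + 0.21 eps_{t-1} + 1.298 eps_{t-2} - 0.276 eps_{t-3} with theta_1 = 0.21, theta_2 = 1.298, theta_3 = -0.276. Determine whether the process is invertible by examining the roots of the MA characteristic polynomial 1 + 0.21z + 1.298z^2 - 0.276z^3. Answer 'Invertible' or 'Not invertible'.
\text{Not invertible}

The MA(q) characteristic polynomial is P(z) = 1 + 0.21z + 1.298z^2 - 0.276z^3.
Invertibility requires all roots to lie outside the unit circle, i.e. |z| > 1 for every root.
Degree 3: look for a simple real root z0 first, then factor out (1 - z/z0) and solve the remaining quadratic.
Testing z0 = 5: P(5) = 1 + (0.21)(5) + (1.298)(5)^2 + (-0.276)(5)^3
  = 1 + (1.05) + (32.45) + (-34.5) = 0.  So z_0 = 5 is a root, |z_0| = 5.
Divide out the factor (1 - 0.2 z) = (1 - z/z0) (since 1/z0 = 0.2):
  P(z) = (1 - 0.2 z)(1 + (0.41) z + (1.38) z^2)
  [check: z-coef 0.41 - (0.2) = 0.21; z^2-coef 1.38 - (0.2)(0.41) = 1.298; z^3-coef -(0.2)(1.38) = -0.276.]
Remaining roots from the quadratic factor 1 + (0.41) z + (1.38) z^2:
  Set 1 + (0.41) z + (1.38) z^2 = 0, i.e. a z^2 + b z + c = 0 with a = 1.38, b = 0.41, c = 1.
  Discriminant D = b^2 - 4ac = (0.41)^2 - 4*(1.38)*1 = 0.1681 - (5.52) = -5.3519.
  D < 0, so the roots are the complex-conjugate pair z = (-b +/- i sqrt(-D)) / (2a) = -0.1486 +/- 0.8382i.
  For a conjugate pair |z|^2 = z * conj(z) = (product of roots) = c/a = 1/(1.38) = 0.724638, so |z| = sqrt(0.724638) = 0.8513 for both roots.
Moduli of all roots: 5.0000, 0.8513, 0.8513.
All moduli strictly greater than 1? No.
Verdict: Not invertible.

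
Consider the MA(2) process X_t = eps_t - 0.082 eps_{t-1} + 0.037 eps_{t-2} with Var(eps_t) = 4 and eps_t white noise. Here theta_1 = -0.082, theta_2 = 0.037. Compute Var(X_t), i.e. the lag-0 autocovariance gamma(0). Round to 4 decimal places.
\gamma(0) = 4.0324

For an MA(q) process X_t = eps_t + sum_i theta_i eps_{t-i} with
Var(eps_t) = sigma^2, the variance is
  gamma(0) = sigma^2 * (1 + sum_i theta_i^2).
  sum_i theta_i^2 = (-0.082)^2 + (0.037)^2 = 0.006724 + 0.001369 = 0.008093.
  gamma(0) = 4 * (1 + 0.008093) = 4 * 1.008093 = 4.032372, which rounds to 4.0324.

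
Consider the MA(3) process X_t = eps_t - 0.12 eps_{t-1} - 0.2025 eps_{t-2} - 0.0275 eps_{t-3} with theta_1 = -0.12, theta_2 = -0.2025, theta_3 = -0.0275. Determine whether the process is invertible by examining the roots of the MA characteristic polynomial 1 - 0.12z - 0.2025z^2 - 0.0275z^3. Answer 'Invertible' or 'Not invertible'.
\text{Invertible}

The MA(q) characteristic polynomial is P(z) = 1 - 0.12z - 0.2025z^2 - 0.0275z^3.
Invertibility requires all roots to lie outside the unit circle, i.e. |z| > 1 for every root.
Degree 3: look for a simple real root z0 first, then factor out (1 - z/z0) and solve the remaining quadratic.
Testing z0 = -4: P(-4) = 1 + (-0.12)(-4) + (-0.2025)(-4)^2 + (-0.0275)(-4)^3
  = 1 + (0.48) + (-3.24) + (1.76) = 0.  So z_0 = -4 is a root, |z_0| = 4.
Divide out the factor (1 + 0.25 z) = (1 - z/z0) (since 1/z0 = -0.25):
  P(z) = (1 + 0.25 z)(1 + (-0.37) z + (-0.11) z^2)
  [check: z-coef -0.37 - (-0.25) = -0.12; z^2-coef -0.11 - (-0.25)(-0.37) = -0.2025; z^3-coef -(-0.25)(-0.11) = -0.0275.]
Remaining roots from the quadratic factor 1 + (-0.37) z + (-0.11) z^2:
  Set 1 + (-0.37) z + (-0.11) z^2 = 0, i.e. a z^2 + b z + c = 0 with a = -0.11, b = -0.37, c = 1.
  Discriminant D = b^2 - 4ac = (-0.37)^2 - 4*(-0.11)*1 = 0.1369 - (-0.44) = 0.5769.
  D >= 0, so the roots are real: z = (-b +/- sqrt(D)) / (2a) = (0.37 +/- 0.759539) / (-0.22).
    z_1 = (0.37 + 0.759539) / (-0.22) = -5.1343,   |z_1| = 5.1343.
    z_2 = (0.37 - 0.759539) / (-0.22) = 1.7706,   |z_2| = 1.7706.
Moduli of all roots: 4.0000, 5.1343, 1.7706.
All moduli strictly greater than 1? Yes.
Verdict: Invertible.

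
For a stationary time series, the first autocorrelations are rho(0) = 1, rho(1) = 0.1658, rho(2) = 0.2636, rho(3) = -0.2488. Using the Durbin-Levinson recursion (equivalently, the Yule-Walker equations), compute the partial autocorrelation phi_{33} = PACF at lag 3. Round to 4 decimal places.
\phi_{33} = -0.3520

The PACF at lag k is phi_{kk}, the last component of the solution
to the Yule-Walker system G_k phi = r_k where
  (G_k)_{ij} = rho(|i - j|), (r_k)_i = rho(i), i,j = 1..k.
Equivalently, Durbin-Levinson gives phi_{kk} iteratively:
  phi_{11} = rho(1)
  phi_{kk} = [rho(k) - sum_{j=1..k-1} phi_{k-1,j} rho(k-j)]
            / [1 - sum_{j=1..k-1} phi_{k-1,j} rho(j)],
  phi_{k,j} = phi_{k-1,j} - phi_{kk} phi_{k-1,k-j},  j = 1..k-1.
Step k = 1:
  phi_11 = rho(1) = 0.1658.
Step k = 2:
  phi_22 = [rho(2) - phi_11 rho(1)] / [1 - phi_11 rho(1)] = [0.2636 - (0.1658)(0.1658)] / [1 - (0.1658)(0.1658)]
         = 0.23611036 / 0.97251036 = 0.242784.
  Update: phi_21 = phi_11 - phi_22 phi_11 = 0.1658 - (0.242784)(0.1658) = 0.125546.
Step k = 3:
  phi_33 = [rho(3) - phi_21 rho(2) - phi_22 rho(1)] / [1 - phi_21 rho(1) - phi_22 rho(2)]
    numerator   = -0.2488 - (0.125546)(0.2636) - (0.242784)(0.1658) = -0.32214767
    denominator = 1 - (0.125546)(0.1658) - (0.242784)(0.2636) = 0.91518644
  phi_33 = -0.32214767 / 0.91518644 = -0.352.
Therefore phi_{33} = -0.3520.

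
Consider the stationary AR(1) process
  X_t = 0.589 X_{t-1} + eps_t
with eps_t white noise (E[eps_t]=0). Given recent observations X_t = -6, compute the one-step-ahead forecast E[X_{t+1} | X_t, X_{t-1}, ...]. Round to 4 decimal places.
E[X_{t+1} \mid \mathcal F_t] = -3.5340

For an AR(p) model X_t = c + sum_i phi_i X_{t-i} + eps_t, the
one-step-ahead conditional mean is
  E[X_{t+1} | X_t, ...] = c + sum_i phi_i X_{t+1-i}.
Substitute known values:
  E[X_{t+1} | ...] = (0.589) * (-6)
                   = -3.5340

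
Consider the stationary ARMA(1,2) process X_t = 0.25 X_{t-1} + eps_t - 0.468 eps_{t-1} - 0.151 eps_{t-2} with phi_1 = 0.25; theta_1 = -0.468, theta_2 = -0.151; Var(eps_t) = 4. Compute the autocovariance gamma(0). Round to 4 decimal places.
\gamma(0) = 4.3703

Multiply the model equation by X_{t-k} and take expectations. With theta_0 = psi_0 = 1 and psi_j the MA(infinity) weights, this gives
  gamma(k) - sum_i phi_i gamma(k-i) = c_k,
  c_k = sigma^2 * sum_{j=k..q} theta_j psi_{j-k}   (c_k = 0 for k > q),
using gamma(-m) = gamma(m).
psi-weights needed (psi_j = theta_j + sum_i phi_i psi_{j-i}):
  psi_1 = theta_1 + phi_1 = -0.468 + (0.25) = -0.218
  psi_2 = theta_2 + phi_1 psi_1 = -0.151 + (0.25)(-0.218) = -0.2055
Right-hand sides:
  c_0 = sigma^2 (1 + theta_1 psi_1 + theta_2 psi_2) = 4 * (1 + (-0.468)(-0.218) + (-0.151)(-0.2055)) = 4 * 1.133055 = 4.532218
  c_1 = sigma^2 (theta_1 + theta_2 psi_1) = 4 * (-0.468 + (-0.151)(-0.218)) = -1.740328
  c_2 = sigma^2 theta_2 = 4 * (-0.151) = -0.604
Equations for k = 0 and k = 1 (AR order 1):
  gamma(0) = phi_1 gamma(1) + c_0
  gamma(1) = phi_1 gamma(0) + c_1
Substituting the second into the first: gamma(0) (1 - phi_1^2) = c_0 + phi_1 c_1, so
  gamma(0) = (c_0 + phi_1 c_1) / (1 - phi_1^2) = (4.532218 + (0.25)(-1.740328)) / (1 - (0.25)^2) = 4.097136 / 0.9375 = 4.370278.
Therefore gamma(0) = 4.3703 (to 4 decimal places).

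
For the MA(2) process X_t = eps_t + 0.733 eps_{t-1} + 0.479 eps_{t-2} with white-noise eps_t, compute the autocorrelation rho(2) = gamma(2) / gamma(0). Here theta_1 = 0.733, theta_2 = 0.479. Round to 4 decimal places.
\rho(2) = 0.2711

For an MA(q) process with theta_0 = 1, the autocovariance is
  gamma(k) = sigma^2 * sum_{i=0..q-k} theta_i * theta_{i+k},
and rho(k) = gamma(k) / gamma(0). Sigma^2 cancels.
  numerator   = (1)*(0.479) = 0.479.
  denominator = (1)^2 + (0.733)^2 + (0.479)^2 = 1.76673.
  rho(2) = 0.479 / 1.76673 = 0.2711.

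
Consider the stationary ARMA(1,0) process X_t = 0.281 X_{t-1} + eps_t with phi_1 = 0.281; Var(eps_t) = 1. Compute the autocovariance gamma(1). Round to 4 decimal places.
\gamma(1) = 0.3051

Multiply the model equation by X_{t-k} and take expectations. With theta_0 = psi_0 = 1 and psi_j the MA(infinity) weights, this gives
  gamma(k) - sum_i phi_i gamma(k-i) = c_k,
  c_k = sigma^2 * sum_{j=k..q} theta_j psi_{j-k}   (c_k = 0 for k > q),
using gamma(-m) = gamma(m).
Pure AR (q = 0): c_0 = sigma^2 = 1, c_k = 0 for k >= 1.
Equations for k = 0 and k = 1 (AR order 1):
  gamma(0) = phi_1 gamma(1) + c_0
  gamma(1) = phi_1 gamma(0) + c_1
Substituting the second into the first: gamma(0) (1 - phi_1^2) = c_0 + phi_1 c_1, so
  gamma(0) = c_0 / (1 - phi_1^2) = 1 / (1 - (0.281)^2) = 1 / 0.921039 = 1.08573.
  gamma(1) = phi_1 gamma(0) = (0.281)(1.08573) = 0.30509.
Therefore gamma(1) = 0.3051 (to 4 decimal places).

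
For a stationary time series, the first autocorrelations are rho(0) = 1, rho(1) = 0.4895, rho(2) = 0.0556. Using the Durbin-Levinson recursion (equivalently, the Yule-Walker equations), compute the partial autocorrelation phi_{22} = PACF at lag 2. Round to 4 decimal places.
\phi_{22} = -0.2420

The PACF at lag k is phi_{kk}, the last component of the solution
to the Yule-Walker system G_k phi = r_k where
  (G_k)_{ij} = rho(|i - j|), (r_k)_i = rho(i), i,j = 1..k.
Equivalently, Durbin-Levinson gives phi_{kk} iteratively:
  phi_{11} = rho(1)
  phi_{kk} = [rho(k) - sum_{j=1..k-1} phi_{k-1,j} rho(k-j)]
            / [1 - sum_{j=1..k-1} phi_{k-1,j} rho(j)],
  phi_{k,j} = phi_{k-1,j} - phi_{kk} phi_{k-1,k-j},  j = 1..k-1.
Step k = 1:
  phi_11 = rho(1) = 0.4895.
Step k = 2:
  phi_22 = [rho(2) - phi_11 rho(1)] / [1 - phi_11 rho(1)] = [0.0556 - (0.4895)(0.4895)] / [1 - (0.4895)(0.4895)]
         = -0.18401025 / 0.76038975 = -0.242.
Therefore phi_{22} = -0.2420.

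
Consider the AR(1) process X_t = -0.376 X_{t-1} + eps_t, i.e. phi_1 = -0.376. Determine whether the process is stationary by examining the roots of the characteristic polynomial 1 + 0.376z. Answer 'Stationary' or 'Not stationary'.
\text{Stationary}

The AR(p) characteristic polynomial is P(z) = 1 + 0.376z.
Stationarity requires all roots to lie outside the unit circle, i.e. |z| > 1 for every root.
This is linear in z: 1 + (0.376) z = 0  =>  z = -1/(0.376) = -2.659574,  |z| = 2.659574.
Moduli of all roots: 2.6596.
All moduli strictly greater than 1? Yes.
Verdict: Stationary.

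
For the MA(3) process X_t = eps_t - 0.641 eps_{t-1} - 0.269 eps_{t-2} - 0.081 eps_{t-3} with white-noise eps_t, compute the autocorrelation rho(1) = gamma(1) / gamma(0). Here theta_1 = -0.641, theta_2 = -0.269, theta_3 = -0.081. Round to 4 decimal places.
\rho(1) = -0.2999

For an MA(q) process with theta_0 = 1, the autocovariance is
  gamma(k) = sigma^2 * sum_{i=0..q-k} theta_i * theta_{i+k},
and rho(k) = gamma(k) / gamma(0). Sigma^2 cancels.
  numerator   = (1)*(-0.641) + (-0.641)*(-0.269) + (-0.269)*(-0.081) = -0.446782.
  denominator = (1)^2 + (-0.641)^2 + (-0.269)^2 + (-0.081)^2 = 1.489803.
  rho(1) = -0.446782 / 1.489803 = -0.2999.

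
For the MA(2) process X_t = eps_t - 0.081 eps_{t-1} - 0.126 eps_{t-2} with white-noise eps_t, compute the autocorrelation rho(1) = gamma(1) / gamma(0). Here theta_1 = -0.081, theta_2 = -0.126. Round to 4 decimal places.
\rho(1) = -0.0692

For an MA(q) process with theta_0 = 1, the autocovariance is
  gamma(k) = sigma^2 * sum_{i=0..q-k} theta_i * theta_{i+k},
and rho(k) = gamma(k) / gamma(0). Sigma^2 cancels.
  numerator   = (1)*(-0.081) + (-0.081)*(-0.126) = -0.070794.
  denominator = (1)^2 + (-0.081)^2 + (-0.126)^2 = 1.022437.
  rho(1) = -0.070794 / 1.022437 = -0.0692.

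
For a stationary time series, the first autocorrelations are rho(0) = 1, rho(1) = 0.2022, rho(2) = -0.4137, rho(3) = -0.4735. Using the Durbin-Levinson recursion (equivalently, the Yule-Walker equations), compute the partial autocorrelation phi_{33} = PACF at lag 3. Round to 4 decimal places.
\phi_{33} = -0.3420

The PACF at lag k is phi_{kk}, the last component of the solution
to the Yule-Walker system G_k phi = r_k where
  (G_k)_{ij} = rho(|i - j|), (r_k)_i = rho(i), i,j = 1..k.
Equivalently, Durbin-Levinson gives phi_{kk} iteratively:
  phi_{11} = rho(1)
  phi_{kk} = [rho(k) - sum_{j=1..k-1} phi_{k-1,j} rho(k-j)]
            / [1 - sum_{j=1..k-1} phi_{k-1,j} rho(j)],
  phi_{k,j} = phi_{k-1,j} - phi_{kk} phi_{k-1,k-j},  j = 1..k-1.
Step k = 1:
  phi_11 = rho(1) = 0.2022.
Step k = 2:
  phi_22 = [rho(2) - phi_11 rho(1)] / [1 - phi_11 rho(1)] = [-0.4137 - (0.2022)(0.2022)] / [1 - (0.2022)(0.2022)]
         = -0.45458484 / 0.95911516 = -0.473963.
  Update: phi_21 = phi_11 - phi_22 phi_11 = 0.2022 - (-0.473963)(0.2022) = 0.298035.
Step k = 3:
  phi_33 = [rho(3) - phi_21 rho(2) - phi_22 rho(1)] / [1 - phi_21 rho(1) - phi_22 rho(2)]
    numerator   = -0.4735 - (0.298035)(-0.4137) - (-0.473963)(0.2022) = -0.25436755
    denominator = 1 - (0.298035)(0.2022) - (-0.473963)(-0.4137) = 0.74365889
  phi_33 = -0.25436755 / 0.74365889 = -0.342.
Therefore phi_{33} = -0.3420.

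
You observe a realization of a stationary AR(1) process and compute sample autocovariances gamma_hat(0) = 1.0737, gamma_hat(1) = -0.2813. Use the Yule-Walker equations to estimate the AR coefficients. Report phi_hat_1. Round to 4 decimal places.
\hat\phi_{1} = -0.2620

The Yule-Walker equations for an AR(p) process read, in matrix form,
  Gamma_p phi = r_p,   with   (Gamma_p)_{ij} = gamma(|i - j|),
                       (r_p)_i = gamma(i),   i,j = 1..p.
Substitute the sample gammas (Toeplitz matrix and right-hand side of size 1):
  Gamma_p = [[1.0737]]
  r_p     = [-0.2813]
With p = 1 this is the single equation gamma(0) phi_1 = gamma(1):
  phi_hat_1 = gamma(1) / gamma(0) = -0.2813 / 1.0737 = -0.2620.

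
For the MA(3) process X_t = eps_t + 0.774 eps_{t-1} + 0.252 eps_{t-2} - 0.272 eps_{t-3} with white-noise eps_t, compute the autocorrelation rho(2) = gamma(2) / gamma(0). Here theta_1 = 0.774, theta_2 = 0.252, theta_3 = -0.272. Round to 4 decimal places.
\rho(2) = 0.0239

For an MA(q) process with theta_0 = 1, the autocovariance is
  gamma(k) = sigma^2 * sum_{i=0..q-k} theta_i * theta_{i+k},
and rho(k) = gamma(k) / gamma(0). Sigma^2 cancels.
  numerator   = (1)*(0.252) + (0.774)*(-0.272) = 0.041472.
  denominator = (1)^2 + (0.774)^2 + (0.252)^2 + (-0.272)^2 = 1.736564.
  rho(2) = 0.041472 / 1.736564 = 0.0239.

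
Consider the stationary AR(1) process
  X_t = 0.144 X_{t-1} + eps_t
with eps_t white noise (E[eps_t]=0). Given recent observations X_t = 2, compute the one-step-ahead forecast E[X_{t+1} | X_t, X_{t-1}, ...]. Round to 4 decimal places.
E[X_{t+1} \mid \mathcal F_t] = 0.2880

For an AR(p) model X_t = c + sum_i phi_i X_{t-i} + eps_t, the
one-step-ahead conditional mean is
  E[X_{t+1} | X_t, ...] = c + sum_i phi_i X_{t+1-i}.
Substitute known values:
  E[X_{t+1} | ...] = (0.144) * (2)
                   = 0.2880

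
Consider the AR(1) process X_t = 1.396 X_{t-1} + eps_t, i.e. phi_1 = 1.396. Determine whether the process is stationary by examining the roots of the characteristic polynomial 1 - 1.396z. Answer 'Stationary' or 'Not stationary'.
\text{Not stationary}

The AR(p) characteristic polynomial is P(z) = 1 - 1.396z.
Stationarity requires all roots to lie outside the unit circle, i.e. |z| > 1 for every root.
This is linear in z: 1 + (-1.396) z = 0  =>  z = -1/(-1.396) = 0.716332,  |z| = 0.716332.
Moduli of all roots: 0.7163.
All moduli strictly greater than 1? No.
Verdict: Not stationary.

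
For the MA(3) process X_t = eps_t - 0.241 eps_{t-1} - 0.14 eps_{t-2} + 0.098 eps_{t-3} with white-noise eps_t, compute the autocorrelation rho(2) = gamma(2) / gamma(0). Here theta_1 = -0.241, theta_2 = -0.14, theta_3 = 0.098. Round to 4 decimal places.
\rho(2) = -0.1505

For an MA(q) process with theta_0 = 1, the autocovariance is
  gamma(k) = sigma^2 * sum_{i=0..q-k} theta_i * theta_{i+k},
and rho(k) = gamma(k) / gamma(0). Sigma^2 cancels.
  numerator   = (1)*(-0.14) + (-0.241)*(0.098) = -0.163618.
  denominator = (1)^2 + (-0.241)^2 + (-0.14)^2 + (0.098)^2 = 1.087285.
  rho(2) = -0.163618 / 1.087285 = -0.1505.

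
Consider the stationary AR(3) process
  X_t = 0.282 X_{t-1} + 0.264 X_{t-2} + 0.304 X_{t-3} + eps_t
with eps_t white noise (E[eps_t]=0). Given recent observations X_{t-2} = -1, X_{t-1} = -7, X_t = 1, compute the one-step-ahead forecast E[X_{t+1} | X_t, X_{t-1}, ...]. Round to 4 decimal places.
E[X_{t+1} \mid \mathcal F_t] = -1.8700

For an AR(p) model X_t = c + sum_i phi_i X_{t-i} + eps_t, the
one-step-ahead conditional mean is
  E[X_{t+1} | X_t, ...] = c + sum_i phi_i X_{t+1-i}.
Substitute known values:
  E[X_{t+1} | ...] = (0.282) * (1) + (0.264) * (-7) + (0.304) * (-1)
                   = -1.8700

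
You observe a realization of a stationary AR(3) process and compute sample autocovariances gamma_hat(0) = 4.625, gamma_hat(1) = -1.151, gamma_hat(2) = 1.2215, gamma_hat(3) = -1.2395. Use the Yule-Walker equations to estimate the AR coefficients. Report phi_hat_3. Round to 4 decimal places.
\hat\phi_{3} = -0.1820

The Yule-Walker equations for an AR(p) process read, in matrix form,
  Gamma_p phi = r_p,   with   (Gamma_p)_{ij} = gamma(|i - j|),
                       (r_p)_i = gamma(i),   i,j = 1..p.
Substitute the sample gammas (Toeplitz matrix and right-hand side of size 3):
  Gamma_p = [[4.625, -1.151, 1.2215], [-1.151, 4.625, -1.151], [1.2215, -1.151, 4.625]]
  r_p     = [-1.151, 1.2215, -1.2395]
Written out (R1..R3):
  (R1) 4.625 phi_1 - 1.151 phi_2 + 1.2215 phi_3 = -1.151
  (R2) -1.151 phi_1 + 4.625 phi_2 - 1.151 phi_3 = 1.2215
  (R3) 1.2215 phi_1 - 1.151 phi_2 + 4.625 phi_3 = -1.2395
Gaussian elimination:
  R2 <- R2 - (-1.151/4.625) R1 = R2 - (-0.248865) R1:  4.338557 phi_2 - 0.847012 phi_3 = 0.935057
  R3 <- R3 - (1.2215/4.625) R1 = R3 - (0.264108) R1:  -0.847012 phi_2 + 4.302392 phi_3 = -0.935512
  R3 <- R3 - (-0.847012/4.338557) R2 = R3 - (-0.195229) R2:  4.137031 phi_3 = -0.752962
Back-substitution:
  phi_hat_3 = -0.752962 / 4.137031 = -0.182005
  phi_hat_2 = (0.935057 - (-0.847012)(-0.182005)) / 4.338557 = 0.17999
  phi_hat_1 = (-1.151 - (-1.151)(0.17999) - (1.2215)(-0.182005)) / 4.625 = -0.156003
So phi_hat = [-0.1560, 0.1800, -0.1820].
Therefore phi_hat_3 = -0.1820.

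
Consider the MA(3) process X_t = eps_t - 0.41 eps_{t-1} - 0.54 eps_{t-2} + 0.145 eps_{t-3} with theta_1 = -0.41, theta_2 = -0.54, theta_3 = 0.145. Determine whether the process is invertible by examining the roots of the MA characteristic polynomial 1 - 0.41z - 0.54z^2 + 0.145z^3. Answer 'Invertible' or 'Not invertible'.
\text{Invertible}

The MA(q) characteristic polynomial is P(z) = 1 - 0.41z - 0.54z^2 + 0.145z^3.
Invertibility requires all roots to lie outside the unit circle, i.e. |z| > 1 for every root.
Degree 3: look for a simple real root z0 first, then factor out (1 - z/z0) and solve the remaining quadratic.
Testing z0 = 4: P(4) = 1 + (-0.41)(4) + (-0.54)(4)^2 + (0.145)(4)^3
  = 1 + (-1.64) + (-8.64) + (9.28) = 0.  So z_0 = 4 is a root, |z_0| = 4.
Divide out the factor (1 - 0.25 z) = (1 - z/z0) (since 1/z0 = 0.25):
  P(z) = (1 - 0.25 z)(1 + (-0.16) z + (-0.58) z^2)
  [check: z-coef -0.16 - (0.25) = -0.41; z^2-coef -0.58 - (0.25)(-0.16) = -0.54; z^3-coef -(0.25)(-0.58) = 0.145.]
Remaining roots from the quadratic factor 1 + (-0.16) z + (-0.58) z^2:
  Set 1 + (-0.16) z + (-0.58) z^2 = 0, i.e. a z^2 + b z + c = 0 with a = -0.58, b = -0.16, c = 1.
  Discriminant D = b^2 - 4ac = (-0.16)^2 - 4*(-0.58)*1 = 0.0256 - (-2.32) = 2.3456.
  D >= 0, so the roots are real: z = (-b +/- sqrt(D)) / (2a) = (0.16 +/- 1.531535) / (-1.16).
    z_1 = (0.16 + 1.531535) / (-1.16) = -1.4582,   |z_1| = 1.4582.
    z_2 = (0.16 - 1.531535) / (-1.16) = 1.1824,   |z_2| = 1.1824.
Moduli of all roots: 4.0000, 1.4582, 1.1824.
All moduli strictly greater than 1? Yes.
Verdict: Invertible.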